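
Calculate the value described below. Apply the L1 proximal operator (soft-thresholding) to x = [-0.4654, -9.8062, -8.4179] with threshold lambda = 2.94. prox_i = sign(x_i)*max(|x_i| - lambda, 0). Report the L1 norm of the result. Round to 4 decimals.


Soft-thresholding with lambda = 2.94:
prox(-0.4654) = sign(-0.4654)*max(|-0.4654| - 2.94, 0) = 0.0
prox(-9.8062) = sign(-9.8062)*max(|-9.8062| - 2.94, 0) = -6.8662
prox(-8.4179) = sign(-8.4179)*max(|-8.4179| - 2.94, 0) = -5.4779
prox(x) = [0.0, -6.8662, -5.4779]
||prox(x)||_1 = 0.0 + 6.8662 + 5.4779 = 12.3441


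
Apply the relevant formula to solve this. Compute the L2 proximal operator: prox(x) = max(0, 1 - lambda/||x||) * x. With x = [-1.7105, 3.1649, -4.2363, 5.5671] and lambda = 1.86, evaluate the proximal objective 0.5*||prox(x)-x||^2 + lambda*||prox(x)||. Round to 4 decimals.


Step 1: Compute ||x||.
||x|| = 7.8665
Step 2: Compute scaling factor.
scale = max(0, 1 - 1.86/7.8665) = 0.7636
Step 3: prox(x) = [-1.3061, 2.4166, -3.2346, 4.2508]
||prox(x)|| = 6.0065
Step 4: Proximal objective.
0.5*||prox-x||^2 = 1.7298
lambda*||prox|| = 11.1721
Total = 12.9018


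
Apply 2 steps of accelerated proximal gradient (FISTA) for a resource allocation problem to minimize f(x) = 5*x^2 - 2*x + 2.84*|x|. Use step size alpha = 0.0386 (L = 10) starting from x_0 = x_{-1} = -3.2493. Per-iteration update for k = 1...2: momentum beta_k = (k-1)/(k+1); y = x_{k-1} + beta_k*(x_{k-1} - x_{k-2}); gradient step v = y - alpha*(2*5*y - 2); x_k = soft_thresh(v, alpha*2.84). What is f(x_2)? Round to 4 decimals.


FISTA on f(x) = 5*x^2 - 2*x + 2.84*|x|
L = 10, alpha = 0.0386
Iteration 1: beta = 0.0, y = -3.2493 + 0.0*(-3.2493 + 3.2493) = -3.2493
  grad(y) = -34.493, v = y - alpha*grad = -1.9179
  prox(v) = soft_thresh(-1.9179, 0.1096) = -1.8082
Iteration 2: beta = 0.3333, y = -1.8082 + 0.3333*(-1.8082 + 3.2493) = -1.3279
  grad(y) = -15.2789, v = y - alpha*grad = -0.7381
  prox(v) = soft_thresh(-0.7381, 0.1096) = -0.6285
f(x_2) = 5*(-0.6285)^2 - 2*(-0.6285) + 2.84*|-0.6285| = 5.017


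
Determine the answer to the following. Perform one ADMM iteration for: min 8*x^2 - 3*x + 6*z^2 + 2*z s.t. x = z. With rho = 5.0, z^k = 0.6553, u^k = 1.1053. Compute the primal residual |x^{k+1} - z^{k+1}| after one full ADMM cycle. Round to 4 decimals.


ADMM iteration with rho = 5.0, z^k = 0.6553, u^k = 1.1053
Step 1: x-update.
Minimize 8*x^2 - 3*x + (5.0/2)*(x - 0.6553 + 1.1053)^2
FOC: (2*8 + 5.0)*x = 3 + 5.0*(0.6553 - 1.1053)
x^{k+1} = 0.0357
Step 2: z-update.
Minimize 6*z^2 + 2*z + (5.0/2)*(0.0357 - z + 1.1053)^2
FOC: (2*6 + 5.0)*z = -2 + 5.0*(0.0357 + 1.1053)
z^{k+1} = 0.2179
Step 3: u-update.
u^{k+1} = 1.1053 + 0.0357 - 0.2179 = 0.9231
Step 4: Primal residual = |0.0357 - 0.2179| = 0.1822


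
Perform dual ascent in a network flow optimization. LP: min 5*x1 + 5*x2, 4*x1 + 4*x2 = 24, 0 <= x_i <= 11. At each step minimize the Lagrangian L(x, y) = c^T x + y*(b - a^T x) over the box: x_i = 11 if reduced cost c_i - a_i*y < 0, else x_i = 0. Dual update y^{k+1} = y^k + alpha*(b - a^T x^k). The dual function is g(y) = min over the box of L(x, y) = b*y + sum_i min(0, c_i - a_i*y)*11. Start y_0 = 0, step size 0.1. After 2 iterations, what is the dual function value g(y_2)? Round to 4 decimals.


Dual ascent for LP: min 5*x1 + 5*x2, 4*x1 + 4*x2 = 24, 0 <= x_i <= 11
Step 1: y^k = 0.0, reduced costs: (5.0, 5.0)
  x^k = (0.0, 0.0), subgradient = b - a^T x = 24.0
  y^{k+1} = 0.0 + 0.1*24.0 = 2.4
Step 2: y^k = 2.4, reduced costs: (-4.6, -4.6)
  x^k = (11.0, 11.0), subgradient = b - a^T x = -64.0
  y^{k+1} = 2.4 + 0.1*-64.0 = -4.0
Dual objective at y_2 = -4.0: reduced costs (21.0, 21.0), box minimizer x = (0.0, 0.0)
g(y_2) = b*y + (c1 - a1*y)*x1 + (c2 - a2*y)*x2 = 24*(-4.0) + 21.0*0.0 + 21.0*0.0 = -96.0 + 0.0 + 0.0 = -96.0


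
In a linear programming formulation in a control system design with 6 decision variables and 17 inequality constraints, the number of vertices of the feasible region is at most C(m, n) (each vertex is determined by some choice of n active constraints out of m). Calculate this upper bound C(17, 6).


Each vertex corresponds to some choice of n active constraints out of m, so the number of vertices is at most C(m, n) = m! / (n!(m-n)!).
m = 17, n = 6
Numerator: 17 * 16 * 15 * 14 * 13 * 12
Denominator: 6! = 720
C(17, 6) = 12376


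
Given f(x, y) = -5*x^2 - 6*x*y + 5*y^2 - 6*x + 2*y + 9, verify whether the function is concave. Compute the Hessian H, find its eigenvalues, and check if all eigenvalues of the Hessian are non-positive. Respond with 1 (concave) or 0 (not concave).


The Hessian of f(x,y) = -5*x^2 - 6*x*y + 5*y^2 - 6*x + 2*y + 9 is:
H = [[-10, -6], [-6, 10]]
Trace = -10 + 10 = 0
Determinant = -10*10 - (-6)^2 = -136
Discriminant = (0)^2 - 4*-136 = 544.0
Eigenvalues: lambda_1 = -11.6619, lambda_2 = 11.6619
The function is not concave.

0


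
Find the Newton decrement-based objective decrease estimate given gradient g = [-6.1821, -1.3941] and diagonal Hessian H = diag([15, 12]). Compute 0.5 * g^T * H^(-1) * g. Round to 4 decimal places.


Step 1: H is diagonal, so H^(-1) * g = [-0.4121, -0.1162].
Step 2: g^T H^(-1) g = sum_i g_i^2 / H_ii
  = (-6.1821)^2/15 + (-1.3941)^2/12
  = 2.5479 + 0.162 = 2.7099
Step 3: Objective decrease = 0.5 * g^T H^(-1) g = 1.3549


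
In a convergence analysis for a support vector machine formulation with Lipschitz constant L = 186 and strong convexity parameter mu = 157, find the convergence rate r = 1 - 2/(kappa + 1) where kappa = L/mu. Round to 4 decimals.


Step 1: Compute the condition number.
kappa = L/mu = 186/157 = 1.1847
Step 2: Compute the convergence rate.
r = 1 - 2/(kappa + 1) = 1 - 2*mu/(L + mu) = (L - mu)/(L + mu) = 29/343 = 0.0845


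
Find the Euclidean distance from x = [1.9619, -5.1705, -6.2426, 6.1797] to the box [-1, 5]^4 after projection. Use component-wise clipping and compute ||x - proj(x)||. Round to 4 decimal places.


Project each component onto [-1, 5].
clip(1.9619) = 1.9619, clip(-5.1705) = -1.0, clip(-6.2426) = -1.0, clip(6.1797) = 5.0
Projection = [1.9619, -1.0, -1.0, 5.0]
Squared diffs: [0.0, 17.3931, 27.4849, 1.3917]
Distance = sqrt(46.2697) = 6.8022


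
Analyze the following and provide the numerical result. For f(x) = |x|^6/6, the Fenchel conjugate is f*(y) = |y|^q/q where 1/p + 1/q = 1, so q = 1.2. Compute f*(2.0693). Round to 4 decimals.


The conjugate exponent q satisfies 1/p + 1/q = 1.
p = 6, so q = 6/(6 - 1) = 1.2
|y|^q = 2.0693^1.2 = 2.3933
f*(2.0693) = 2.3933 / 1.2 = 1.9944


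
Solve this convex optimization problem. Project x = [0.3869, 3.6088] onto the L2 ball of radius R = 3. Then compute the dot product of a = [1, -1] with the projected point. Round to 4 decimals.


Step 1: Compute ||x|| (intermediates to 6 decimals).
||x|| = sqrt(0.3869^2 + 3.6088^2) = 3.629481
Step 2: Project.
Since ||x|| > R, scale = R/||x|| = 3/3.629481 = 0.826564, proj(x) = scale * x
proj(x) = [0.319798, 2.982904]
Step 3: Dot product.
a^T * proj(x) = 1*0.319798 - 1*2.982904 = -2.6631


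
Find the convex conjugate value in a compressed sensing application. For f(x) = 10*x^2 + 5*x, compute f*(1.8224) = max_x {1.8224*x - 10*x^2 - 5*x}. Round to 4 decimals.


f*(y) = sup_x {y*x - a*x^2 - b*x} = sup_x {(y-b)*x - a*x^2}
FOC: (y - b) - 2a*x = 0 => x* = (y - b)/(2a)
x* = (1.8224 - 5)/(2*10) = -0.1589
f*(1.8224) = (y-b)^2/(4a) = (1.8224 - 5)^2/(4*10)
= 10.0971/40 = 0.2524


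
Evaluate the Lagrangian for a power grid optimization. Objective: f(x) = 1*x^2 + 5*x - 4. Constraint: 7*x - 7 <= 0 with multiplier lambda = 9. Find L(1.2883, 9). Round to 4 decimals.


Step 1: Evaluate f(x).
f(1.2883) = 1*1.2883^2 + 5*1.2883 - 4 = 4.1012
Step 2: Evaluate g(x).
g(1.2883) = 7*1.2883 - 7 = 2.0181
Step 3: Compute Lagrangian.
L = 4.1012 + 9*2.0181 = 22.2641


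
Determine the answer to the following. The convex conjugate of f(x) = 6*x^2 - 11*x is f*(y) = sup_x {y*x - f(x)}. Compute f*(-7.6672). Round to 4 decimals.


f*(y) = sup_x {y*x - a*x^2 - b*x} = sup_x {(y-b)*x - a*x^2}
FOC: (y - b) - 2a*x = 0 => x* = (y - b)/(2a)
x* = (-7.6672 + 11)/(2*6) = 0.2777
f*(-7.6672) = (y-b)^2/(4a) = (-7.6672 + 11)^2/(4*6)
= 11.1076/24 = 0.4628


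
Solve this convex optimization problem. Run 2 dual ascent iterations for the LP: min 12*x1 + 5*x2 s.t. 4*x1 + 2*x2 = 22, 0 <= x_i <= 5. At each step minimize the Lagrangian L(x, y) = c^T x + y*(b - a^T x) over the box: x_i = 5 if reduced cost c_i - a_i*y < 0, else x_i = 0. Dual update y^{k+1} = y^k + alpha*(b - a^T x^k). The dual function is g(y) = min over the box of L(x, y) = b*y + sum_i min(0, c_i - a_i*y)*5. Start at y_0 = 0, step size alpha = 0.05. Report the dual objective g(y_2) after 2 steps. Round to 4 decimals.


Dual ascent for LP: min 12*x1 + 5*x2, 4*x1 + 2*x2 = 22, 0 <= x_i <= 5
Step 1: y^k = 0.0, reduced costs: (12.0, 5.0)
  x^k = (0.0, 0.0), subgradient = b - a^T x = 22.0
  y^{k+1} = 0.0 + 0.05*22.0 = 1.1
Step 2: y^k = 1.1, reduced costs: (7.6, 2.8)
  x^k = (0.0, 0.0), subgradient = b - a^T x = 22.0
  y^{k+1} = 1.1 + 0.05*22.0 = 2.2
Dual objective at y_2 = 2.2: reduced costs (3.2, 0.6), box minimizer x = (0.0, 0.0)
g(y_2) = b*y + (c1 - a1*y)*x1 + (c2 - a2*y)*x2 = 22*2.2 + 3.2*0.0 + 0.6*0.0 = 48.4 + 0.0 + 0.0 = 48.4


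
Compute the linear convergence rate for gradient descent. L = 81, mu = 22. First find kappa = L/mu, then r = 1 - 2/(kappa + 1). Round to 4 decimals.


Step 1: Compute the condition number.
kappa = L/mu = 81/22 = 3.6818
Step 2: Compute the convergence rate.
r = 1 - 2/(kappa + 1) = 1 - 2*mu/(L + mu) = (L - mu)/(L + mu) = 59/103 = 0.5728


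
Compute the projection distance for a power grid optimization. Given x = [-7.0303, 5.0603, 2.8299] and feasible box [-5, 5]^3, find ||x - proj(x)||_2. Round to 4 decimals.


Project each component onto [-5, 5].
clip(-7.0303) = -5.0, clip(5.0603) = 5.0, clip(2.8299) = 2.8299
Projection = [-5.0, 5.0, 2.8299]
Squared diffs: [4.1221, 0.0036, 0.0]
Distance = sqrt(4.1257) = 2.0312


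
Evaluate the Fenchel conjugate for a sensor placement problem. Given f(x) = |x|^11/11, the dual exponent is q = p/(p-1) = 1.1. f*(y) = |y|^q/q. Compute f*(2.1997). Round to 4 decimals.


The conjugate exponent q satisfies 1/p + 1/q = 1.
p = 11, so q = 11/(11 - 1) = 1.1
|y|^q = 2.1997^1.1 = 2.3801
f*(2.1997) = 2.3801 / 1.1 = 2.1638


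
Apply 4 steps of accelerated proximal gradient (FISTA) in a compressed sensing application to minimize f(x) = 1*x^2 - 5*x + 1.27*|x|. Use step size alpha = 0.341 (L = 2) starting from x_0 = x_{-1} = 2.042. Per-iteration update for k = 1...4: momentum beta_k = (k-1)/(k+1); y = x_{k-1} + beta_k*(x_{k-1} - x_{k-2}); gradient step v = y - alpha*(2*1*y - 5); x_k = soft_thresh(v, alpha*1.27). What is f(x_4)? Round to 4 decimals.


FISTA on f(x) = 1*x^2 - 5*x + 1.27*|x|
L = 2, alpha = 0.341
Iteration 1: beta = 0.0, y = 2.042 + 0.0*(2.042 - 2.042) = 2.042
  grad(y) = -0.916, v = y - alpha*grad = 2.3544
  prox(v) = soft_thresh(2.3544, 0.4331) = 1.9213
Iteration 2: beta = 0.3333, y = 1.9213 + 0.3333*(1.9213 - 2.042) = 1.881
  grad(y) = -1.2379, v = y - alpha*grad = 2.3032
  prox(v) = soft_thresh(2.3032, 0.4331) = 1.8701
Iteration 3: beta = 0.5, y = 1.8701 + 0.5*(1.8701 - 1.9213) = 1.8445
  grad(y) = -1.311, v = y - alpha*grad = 2.2916
  prox(v) = soft_thresh(2.2916, 0.4331) = 1.8585
Iteration 4: beta = 0.6, y = 1.8585 + 0.6*(1.8585 - 1.8701) = 1.8515
  grad(y) = -1.297, v = y - alpha*grad = 2.2938
  prox(v) = soft_thresh(2.2938, 0.4331) = 1.8607
f(x_4) = 1*1.8607^2 - 5*1.8607 + 1.27*|1.8607| = -3.4782


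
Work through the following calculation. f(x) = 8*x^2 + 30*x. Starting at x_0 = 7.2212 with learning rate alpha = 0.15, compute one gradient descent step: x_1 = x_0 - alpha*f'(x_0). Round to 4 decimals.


We compute the gradient at x_0 and apply the update.
f'(x) = 16*x + 30
f'(7.2212) = 16*7.2212 + 30 = 145.5392
x_1 = 7.2212 - 0.15*145.5392 = -14.6097


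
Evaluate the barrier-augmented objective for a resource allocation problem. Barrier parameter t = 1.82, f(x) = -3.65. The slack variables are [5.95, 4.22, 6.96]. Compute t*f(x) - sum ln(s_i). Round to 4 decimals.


Step 1: Compute log-barrier.
ln values: [1.7834, 1.4398, 1.9402]
phi = -(1.7834 + 1.4398 + 1.9402) = -5.1634
Step 2: Compute augmented objective.
t*f(x) = 1.82*-3.65 = -6.643
Total = -6.643 - 5.1634 = -11.8064


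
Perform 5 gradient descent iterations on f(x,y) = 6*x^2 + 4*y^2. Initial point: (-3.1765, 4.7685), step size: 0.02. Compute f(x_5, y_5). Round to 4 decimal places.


Gradient descent on f(x,y) = 6*x^2 + 4*y^2.
Starting point: (-3.1765, 4.7685), alpha = 0.02
Step 1: grad_x = 2*6*-3.1765 = -38.118, grad_y = 2*4*4.7685 = 38.148
  x_1 = -3.1765 - 0.02*-38.118 = -2.4141
  y_1 = 4.7685 - 0.02*38.148 = 4.0055
Step 2: grad_x = 2*6*-2.4141 = -28.9697, grad_y = 2*4*4.0055 = 32.0443
  x_2 = -2.4141 - 0.02*-28.9697 = -1.8347
  y_2 = 4.0055 - 0.02*32.0443 = 3.3647
Step 3: grad_x = 2*6*-1.8347 = -22.017, grad_y = 2*4*3.3647 = 26.9172
  x_3 = -1.8347 - 0.02*-22.017 = -1.3944
  y_3 = 3.3647 - 0.02*26.9172 = 2.8263
Step 4: grad_x = 2*6*-1.3944 = -16.7329, grad_y = 2*4*2.8263 = 22.6105
  x_4 = -1.3944 - 0.02*-16.7329 = -1.0597
  y_4 = 2.8263 - 0.02*22.6105 = 2.3741
Step 5: grad_x = 2*6*-1.0597 = -12.717, grad_y = 2*4*2.3741 = 18.9928
  x_5 = -1.0597 - 0.02*-12.717 = -0.8054
  y_5 = 2.3741 - 0.02*18.9928 = 1.9942
f(-0.8054, 1.9942) = 6*(-0.8054)^2 + 4*1.9942^2 = 19.8001


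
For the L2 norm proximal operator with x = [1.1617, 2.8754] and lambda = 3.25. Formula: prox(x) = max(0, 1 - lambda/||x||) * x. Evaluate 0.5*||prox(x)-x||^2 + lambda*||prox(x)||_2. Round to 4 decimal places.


Step 1: Compute ||x||.
||x|| = 3.1012
Step 2: Compute scaling factor.
scale = max(0, 1 - 3.25/3.1012) = 0.0
Step 3: prox(x) = [0.0, 0.0]
||prox(x)|| = 0.0
Step 4: Proximal objective.
0.5*||prox-x||^2 = 4.8087
lambda*||prox|| = 0.0
Total = 4.8087


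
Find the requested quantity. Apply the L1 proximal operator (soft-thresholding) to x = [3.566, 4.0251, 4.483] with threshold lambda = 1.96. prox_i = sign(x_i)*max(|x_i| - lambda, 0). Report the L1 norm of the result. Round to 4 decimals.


Soft-thresholding with lambda = 1.96:
prox(3.566) = sign(3.566)*max(|3.566| - 1.96, 0) = 1.606
prox(4.0251) = sign(4.0251)*max(|4.0251| - 1.96, 0) = 2.0651
prox(4.483) = sign(4.483)*max(|4.483| - 1.96, 0) = 2.523
prox(x) = [1.606, 2.0651, 2.523]
||prox(x)||_1 = 1.606 + 2.0651 + 2.523 = 6.1941


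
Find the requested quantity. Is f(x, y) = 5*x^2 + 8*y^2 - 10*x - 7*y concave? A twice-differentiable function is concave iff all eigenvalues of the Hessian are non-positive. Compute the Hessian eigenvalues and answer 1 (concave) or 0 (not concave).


The Hessian of f(x,y) = 5*x^2 + 8*y^2 - 10*x - 7*y is:
H = [[10, 0], [0, 16]]
Trace = 10 + 16 = 26
Determinant = 10*16 - (0)^2 = 160
Discriminant = (26)^2 - 4*160 = 36.0
Eigenvalues: lambda_1 = 10.0, lambda_2 = 16.0
The function is not concave.

0


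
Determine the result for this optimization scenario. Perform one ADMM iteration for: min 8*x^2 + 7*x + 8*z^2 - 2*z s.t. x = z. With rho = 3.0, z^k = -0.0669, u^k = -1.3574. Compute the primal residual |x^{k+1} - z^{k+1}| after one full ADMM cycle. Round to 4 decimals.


ADMM iteration with rho = 3.0, z^k = -0.0669, u^k = -1.3574
Step 1: x-update.
Minimize 8*x^2 + 7*x + (3.0/2)*(x + 0.0669 - 1.3574)^2
FOC: (2*8 + 3.0)*x = -7 + 3.0*(-0.0669 + 1.3574)
x^{k+1} = -0.1647
Step 2: z-update.
Minimize 8*z^2 - 2*z + (3.0/2)*(-0.1647 - z - 1.3574)^2
FOC: (2*8 + 3.0)*z = 2 + 3.0*(-0.1647 - 1.3574)
z^{k+1} = -0.1351
Step 3: u-update.
u^{k+1} = -1.3574 - 0.1647 + 0.1351 = -1.387
Step 4: Primal residual = |-0.1647 + 0.1351| = 0.0296


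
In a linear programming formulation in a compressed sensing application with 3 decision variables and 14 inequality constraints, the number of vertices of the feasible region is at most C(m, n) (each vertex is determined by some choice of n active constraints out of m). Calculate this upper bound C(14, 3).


Each vertex corresponds to some choice of n active constraints out of m, so the number of vertices is at most C(m, n) = m! / (n!(m-n)!).
m = 14, n = 3
Numerator: 14 * 13 * 12
Denominator: 3! = 6
C(14, 3) = 364


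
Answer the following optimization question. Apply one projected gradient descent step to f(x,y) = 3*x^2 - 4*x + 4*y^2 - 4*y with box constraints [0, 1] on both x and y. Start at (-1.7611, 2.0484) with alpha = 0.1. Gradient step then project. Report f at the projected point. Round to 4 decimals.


Step 1: Compute gradient at (-1.7611, 2.0484).
grad_x = 2*3*-1.7611 - 4 = -14.5666
grad_y = 2*4*2.0484 - 4 = 12.3872
Step 2: Gradient step.
x_raw = -1.7611 - 0.1*-14.5666 = -0.3044
y_raw = 2.0484 - 0.1*12.3872 = 0.8097
Step 3: Project onto [0, 1].
x_proj = clip(-0.3044) = 0.0
y_proj = clip(0.8097) = 0.8097
Step 4: Evaluate f.
f(0.0, 0.8097) = -0.6164


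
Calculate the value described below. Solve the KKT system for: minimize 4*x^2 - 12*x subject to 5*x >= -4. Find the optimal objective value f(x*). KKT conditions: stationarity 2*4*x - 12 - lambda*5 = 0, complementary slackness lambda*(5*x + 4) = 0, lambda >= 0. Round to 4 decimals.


Step 1: Try lambda = 0 (constraint inactive).
Stationarity: 2*4*x - 12 = 0
x* = 12/(2*4) = 1.5
Check constraint: 5*1.5 = 7.5 >= -4 -- satisfied.
Step 2: Compute optimal value.
f(x*) = 4*1.5^2 - 12*1.5 = -9.0


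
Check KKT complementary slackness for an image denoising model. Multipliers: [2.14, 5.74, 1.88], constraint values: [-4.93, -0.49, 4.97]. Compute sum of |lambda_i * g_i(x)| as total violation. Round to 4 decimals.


KKT complementary slackness check:
lambda_1 * g_1 = 2.14 * -4.93 = -10.5502
lambda_2 * g_2 = 5.74 * -0.49 = -2.8126
lambda_3 * g_3 = 1.88 * 4.97 = 9.3436
Total violation = 10.5502 + 2.8126 + 9.3436 = 22.7064


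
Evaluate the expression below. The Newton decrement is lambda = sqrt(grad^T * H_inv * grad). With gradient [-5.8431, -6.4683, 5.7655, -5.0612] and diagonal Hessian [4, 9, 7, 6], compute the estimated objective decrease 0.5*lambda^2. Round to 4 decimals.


Step 1: H is diagonal, so H^(-1) * g = [-1.4608, -0.7187, 0.8236, -0.8435].
Step 2: g^T H^(-1) g = sum_i g_i^2 / H_ii
  = (-5.8431)^2/4 + (-6.4683)^2/9 + (5.7655)^2/7 + (-5.0612)^2/6
  = 8.5355 + 4.6488 + 4.7487 + 4.2693 = 22.2022
Step 3: Objective decrease = 0.5 * g^T H^(-1) g = 11.1011


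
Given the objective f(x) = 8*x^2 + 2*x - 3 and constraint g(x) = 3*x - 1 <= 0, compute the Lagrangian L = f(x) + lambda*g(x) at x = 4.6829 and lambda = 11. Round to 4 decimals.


Step 1: Evaluate f(x).
f(4.6829) = 8*4.6829^2 + 2*4.6829 - 3 = 181.8022
Step 2: Evaluate g(x).
g(4.6829) = 3*4.6829 - 1 = 13.0487
Step 3: Compute Lagrangian.
L = 181.8022 + 11*13.0487 = 325.3379


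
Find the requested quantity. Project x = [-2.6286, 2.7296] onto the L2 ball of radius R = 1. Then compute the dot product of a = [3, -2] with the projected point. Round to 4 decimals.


Step 1: Compute ||x|| (intermediates to 6 decimals).
||x|| = sqrt((-2.6286)^2 + 2.7296^2) = 3.789493
Step 2: Project.
Since ||x|| > R, scale = R/||x|| = 1/3.789493 = 0.263888, proj(x) = scale * x
proj(x) = [-0.693656, 0.720309]
Step 3: Dot product.
a^T * proj(x) = 3*(-0.693656) - 2*0.720309 = -3.5216


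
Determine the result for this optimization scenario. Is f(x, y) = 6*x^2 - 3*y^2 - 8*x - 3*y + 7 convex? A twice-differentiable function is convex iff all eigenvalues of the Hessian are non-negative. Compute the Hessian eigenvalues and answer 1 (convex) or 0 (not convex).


The Hessian of f(x,y) = 6*x^2 - 3*y^2 - 8*x - 3*y + 7 is:
H = [[12, 0], [0, -6]]
Trace = 12 - 6 = 6
Determinant = 12*-6 - (0)^2 = -72
Discriminant = (6)^2 - 4*-72 = 324.0
Eigenvalues: lambda_1 = -6.0, lambda_2 = 12.0
The function is not convex.

0


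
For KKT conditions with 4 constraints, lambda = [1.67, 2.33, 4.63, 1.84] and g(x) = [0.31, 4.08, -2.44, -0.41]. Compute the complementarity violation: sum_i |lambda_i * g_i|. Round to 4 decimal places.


KKT complementary slackness check:
lambda_1 * g_1 = 1.67 * 0.31 = 0.5177
lambda_2 * g_2 = 2.33 * 4.08 = 9.5064
lambda_3 * g_3 = 4.63 * -2.44 = -11.2972
lambda_4 * g_4 = 1.84 * -0.41 = -0.7544
Total violation = 0.5177 + 9.5064 + 11.2972 + 0.7544 = 22.0757


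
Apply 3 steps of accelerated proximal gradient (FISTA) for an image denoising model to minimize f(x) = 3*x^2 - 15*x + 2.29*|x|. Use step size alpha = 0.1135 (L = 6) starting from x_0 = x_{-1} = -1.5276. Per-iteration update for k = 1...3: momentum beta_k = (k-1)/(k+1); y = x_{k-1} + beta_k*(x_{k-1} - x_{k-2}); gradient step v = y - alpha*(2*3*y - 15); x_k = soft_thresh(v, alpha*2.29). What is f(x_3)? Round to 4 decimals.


FISTA on f(x) = 3*x^2 - 15*x + 2.29*|x|
L = 6, alpha = 0.1135
Iteration 1: beta = 0.0, y = -1.5276 + 0.0*(-1.5276 + 1.5276) = -1.5276
  grad(y) = -24.1656, v = y - alpha*grad = 1.2152
  prox(v) = soft_thresh(1.2152, 0.2599) = 0.9553
Iteration 2: beta = 0.3333, y = 0.9553 + 0.3333*(0.9553 + 1.5276) = 1.7829
  grad(y) = -4.3026, v = y - alpha*grad = 2.2712
  prox(v) = soft_thresh(2.2712, 0.2599) = 2.0113
Iteration 3: beta = 0.5, y = 2.0113 + 0.5*(2.0113 - 0.9553) = 2.5394
  grad(y) = 0.2362, v = y - alpha*grad = 2.5126
  prox(v) = soft_thresh(2.5126, 0.2599) = 2.2526
f(x_3) = 3*2.2526^2 - 15*2.2526 + 2.29*|2.2526| = -13.4079


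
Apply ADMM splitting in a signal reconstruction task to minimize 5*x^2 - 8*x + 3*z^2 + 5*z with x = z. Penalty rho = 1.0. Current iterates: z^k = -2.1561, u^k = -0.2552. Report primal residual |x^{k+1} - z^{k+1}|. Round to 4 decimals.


ADMM iteration with rho = 1.0, z^k = -2.1561, u^k = -0.2552
Step 1: x-update.
Minimize 5*x^2 - 8*x + (1.0/2)*(x + 2.1561 - 0.2552)^2
FOC: (2*5 + 1.0)*x = 8 + 1.0*(-2.1561 + 0.2552)
x^{k+1} = 0.5545
Step 2: z-update.
Minimize 3*z^2 + 5*z + (1.0/2)*(0.5545 - z - 0.2552)^2
FOC: (2*3 + 1.0)*z = -5 + 1.0*(0.5545 - 0.2552)
z^{k+1} = -0.6715
Step 3: u-update.
u^{k+1} = -0.2552 + 0.5545 + 0.6715 = 0.9708
Step 4: Primal residual = |0.5545 + 0.6715| = 1.226


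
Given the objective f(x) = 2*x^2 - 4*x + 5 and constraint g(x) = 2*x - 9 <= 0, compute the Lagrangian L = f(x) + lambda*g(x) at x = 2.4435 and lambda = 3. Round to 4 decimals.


Step 1: Evaluate f(x).
f(2.4435) = 2*2.4435^2 - 4*2.4435 + 5 = 7.1674
Step 2: Evaluate g(x).
g(2.4435) = 2*2.4435 - 9 = -4.113
Step 3: Compute Lagrangian.
L = 7.1674 + 3*-4.113 = -5.1716


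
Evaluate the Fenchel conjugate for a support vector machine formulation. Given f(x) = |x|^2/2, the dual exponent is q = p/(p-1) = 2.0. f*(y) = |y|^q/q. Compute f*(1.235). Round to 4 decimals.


The conjugate exponent q satisfies 1/p + 1/q = 1.
p = 2, so q = 2/(2 - 1) = 2.0
|y|^q = 1.235^2.0 = 1.5252
f*(1.235) = 1.5252 / 2.0 = 0.7626


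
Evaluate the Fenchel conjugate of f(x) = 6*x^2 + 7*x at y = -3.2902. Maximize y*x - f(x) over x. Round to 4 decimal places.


f*(y) = sup_x {y*x - a*x^2 - b*x} = sup_x {(y-b)*x - a*x^2}
FOC: (y - b) - 2a*x = 0 => x* = (y - b)/(2a)
x* = (-3.2902 - 7)/(2*6) = -0.8575
f*(-3.2902) = (y-b)^2/(4a) = (-3.2902 - 7)^2/(4*6)
= 105.8882/24 = 4.412


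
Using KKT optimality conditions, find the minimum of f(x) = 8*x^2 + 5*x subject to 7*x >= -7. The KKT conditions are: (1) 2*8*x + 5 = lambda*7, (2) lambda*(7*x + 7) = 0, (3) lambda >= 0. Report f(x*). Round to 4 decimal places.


Step 1: Try lambda = 0 (constraint inactive).
Stationarity: 2*8*x + 5 = 0
x* = -5/(2*8) = -0.3125
Check constraint: 7*-0.3125 = -2.1875 >= -7 -- satisfied.
Step 2: Compute optimal value.
f(x*) = 8*(-0.3125)^2 + 5*(-0.3125) = -0.7813


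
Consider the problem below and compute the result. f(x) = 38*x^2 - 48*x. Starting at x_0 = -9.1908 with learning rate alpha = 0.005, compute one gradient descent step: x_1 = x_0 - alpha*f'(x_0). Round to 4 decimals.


We compute the gradient at x_0 and apply the update.
f'(x) = 76*x - 48
f'(-9.1908) = 76*-9.1908 - 48 = -746.5008
x_1 = -9.1908 - 0.005*-746.5008 = -5.4583


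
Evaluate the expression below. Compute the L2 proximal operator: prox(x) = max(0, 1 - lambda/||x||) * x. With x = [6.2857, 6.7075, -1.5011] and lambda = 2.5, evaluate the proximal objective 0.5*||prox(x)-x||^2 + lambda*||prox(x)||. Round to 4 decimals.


Step 1: Compute ||x||.
||x|| = 9.3142
Step 2: Compute scaling factor.
scale = max(0, 1 - 2.5/9.3142) = 0.7316
Step 3: prox(x) = [4.5986, 4.9072, -1.0982]
||prox(x)|| = 6.8142
Step 4: Proximal objective.
0.5*||prox-x||^2 = 3.125
lambda*||prox|| = 17.0355
Total = 20.1604


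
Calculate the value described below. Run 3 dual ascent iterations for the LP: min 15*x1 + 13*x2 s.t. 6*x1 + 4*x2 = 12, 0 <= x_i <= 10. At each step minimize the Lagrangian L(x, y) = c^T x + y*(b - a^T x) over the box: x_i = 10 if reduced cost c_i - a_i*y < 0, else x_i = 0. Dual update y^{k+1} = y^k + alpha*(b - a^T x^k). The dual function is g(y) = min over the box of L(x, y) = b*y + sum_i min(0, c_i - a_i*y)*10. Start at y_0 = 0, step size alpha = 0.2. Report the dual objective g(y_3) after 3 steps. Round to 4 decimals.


Dual ascent for LP: min 15*x1 + 13*x2, 6*x1 + 4*x2 = 12, 0 <= x_i <= 10
Step 1: y^k = 0.0, reduced costs: (15.0, 13.0)
  x^k = (0.0, 0.0), subgradient = b - a^T x = 12.0
  y^{k+1} = 0.0 + 0.2*12.0 = 2.4
Step 2: y^k = 2.4, reduced costs: (0.6, 3.4)
  x^k = (0.0, 0.0), subgradient = b - a^T x = 12.0
  y^{k+1} = 2.4 + 0.2*12.0 = 4.8
Step 3: y^k = 4.8, reduced costs: (-13.8, -6.2)
  x^k = (10.0, 10.0), subgradient = b - a^T x = -88.0
  y^{k+1} = 4.8 + 0.2*-88.0 = -12.8
Dual objective at y_3 = -12.8: reduced costs (91.8, 64.2), box minimizer x = (0.0, 0.0)
g(y_3) = b*y + (c1 - a1*y)*x1 + (c2 - a2*y)*x2 = 12*(-12.8) + 91.8*0.0 + 64.2*0.0 = -153.6 + 0.0 + 0.0 = -153.6


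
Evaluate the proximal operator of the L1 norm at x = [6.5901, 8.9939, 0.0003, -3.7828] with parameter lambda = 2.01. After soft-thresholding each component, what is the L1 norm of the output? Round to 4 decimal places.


Soft-thresholding with lambda = 2.01:
prox(6.5901) = sign(6.5901)*max(|6.5901| - 2.01, 0) = 4.5801
prox(8.9939) = sign(8.9939)*max(|8.9939| - 2.01, 0) = 6.9839
prox(0.0003) = sign(0.0003)*max(|0.0003| - 2.01, 0) = 0.0
prox(-3.7828) = sign(-3.7828)*max(|-3.7828| - 2.01, 0) = -1.7728
prox(x) = [4.5801, 6.9839, 0.0, -1.7728]
||prox(x)||_1 = 4.5801 + 6.9839 + 0.0 + 1.7728 = 13.3368


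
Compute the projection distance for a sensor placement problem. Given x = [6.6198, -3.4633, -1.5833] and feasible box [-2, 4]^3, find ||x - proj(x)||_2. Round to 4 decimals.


Project each component onto [-2, 4].
clip(6.6198) = 4.0, clip(-3.4633) = -2.0, clip(-1.5833) = -1.5833
Projection = [4.0, -2.0, -1.5833]
Squared diffs: [6.8634, 2.1412, 0.0]
Distance = sqrt(9.0046) = 3.0008


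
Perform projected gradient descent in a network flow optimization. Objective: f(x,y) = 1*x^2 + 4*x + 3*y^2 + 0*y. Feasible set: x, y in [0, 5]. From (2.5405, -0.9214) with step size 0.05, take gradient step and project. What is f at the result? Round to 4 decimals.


Step 1: Compute gradient at (2.5405, -0.9214).
grad_x = 2*1*2.5405 + 4 = 9.081
grad_y = 2*3*-0.9214 + 0 = -5.5284
Step 2: Gradient step.
x_raw = 2.5405 - 0.05*9.081 = 2.0865
y_raw = -0.9214 - 0.05*-5.5284 = -0.645
Step 3: Project onto [0, 5].
x_proj = clip(2.0865) = 2.0865
y_proj = clip(-0.645) = 0.0
Step 4: Evaluate f.
f(2.0865, 0.0) = 12.6991


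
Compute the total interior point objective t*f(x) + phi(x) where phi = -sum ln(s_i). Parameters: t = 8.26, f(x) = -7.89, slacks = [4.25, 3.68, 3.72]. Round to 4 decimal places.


Step 1: Compute log-barrier.
ln values: [1.4469, 1.3029, 1.3137]
phi = -(1.4469 + 1.3029 + 1.3137) = -4.0636
Step 2: Compute augmented objective.
t*f(x) = 8.26*-7.89 = -65.1714
Total = -65.1714 - 4.0636 = -69.235


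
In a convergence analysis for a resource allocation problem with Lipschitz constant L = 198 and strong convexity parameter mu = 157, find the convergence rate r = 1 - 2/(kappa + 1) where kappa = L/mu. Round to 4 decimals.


Step 1: Compute the condition number.
kappa = L/mu = 198/157 = 1.2611
Step 2: Compute the convergence rate.
r = 1 - 2/(kappa + 1) = 1 - 2*mu/(L + mu) = (L - mu)/(L + mu) = 41/355 = 0.1155


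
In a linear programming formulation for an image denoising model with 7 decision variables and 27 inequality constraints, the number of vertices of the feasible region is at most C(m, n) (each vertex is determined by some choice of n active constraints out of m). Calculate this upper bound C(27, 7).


Each vertex corresponds to some choice of n active constraints out of m, so the number of vertices is at most C(m, n) = m! / (n!(m-n)!).
m = 27, n = 7
Numerator: 27 * 26 * 25 * 24 * 23 * 22 * 21
Denominator: 7! = 5040
C(27, 7) = 888030


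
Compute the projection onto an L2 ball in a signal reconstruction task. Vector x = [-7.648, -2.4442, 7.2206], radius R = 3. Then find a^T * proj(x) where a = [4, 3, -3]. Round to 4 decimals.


Step 1: Compute ||x|| (intermediates to 6 decimals).
||x|| = sqrt((-7.648)^2 + (-2.4442)^2 + 7.2206^2) = 10.798291
Step 2: Project.
Since ||x|| > R, scale = R/||x|| = 3/10.798291 = 0.277822, proj(x) = scale * x
proj(x) = [-2.124783, -0.679053, 2.006042]
Step 3: Dot product.
a^T * proj(x) = 4*(-2.124783) + 3*(-0.679053) - 3*2.006042 = -16.5544


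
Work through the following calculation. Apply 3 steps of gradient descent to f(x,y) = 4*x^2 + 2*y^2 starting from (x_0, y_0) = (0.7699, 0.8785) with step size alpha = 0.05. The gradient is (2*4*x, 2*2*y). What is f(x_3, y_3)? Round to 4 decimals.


Gradient descent on f(x,y) = 4*x^2 + 2*y^2.
Starting point: (0.7699, 0.8785), alpha = 0.05
Step 1: grad_x = 2*4*0.7699 = 6.1592, grad_y = 2*2*0.8785 = 3.514
  x_1 = 0.7699 - 0.05*6.1592 = 0.4619
  y_1 = 0.8785 - 0.05*3.514 = 0.7028
Step 2: grad_x = 2*4*0.4619 = 3.6955, grad_y = 2*2*0.7028 = 2.8112
  x_2 = 0.4619 - 0.05*3.6955 = 0.2772
  y_2 = 0.7028 - 0.05*2.8112 = 0.5622
Step 3: grad_x = 2*4*0.2772 = 2.2173, grad_y = 2*2*0.5622 = 2.249
  x_3 = 0.2772 - 0.05*2.2173 = 0.1663
  y_3 = 0.5622 - 0.05*2.249 = 0.4498
f(0.1663, 0.4498) = 4*0.1663^2 + 2*0.4498^2 = 0.5152


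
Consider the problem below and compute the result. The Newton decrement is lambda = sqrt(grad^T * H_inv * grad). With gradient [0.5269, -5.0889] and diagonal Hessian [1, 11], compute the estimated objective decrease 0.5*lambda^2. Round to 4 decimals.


Step 1: H is diagonal, so H^(-1) * g = [0.5269, -0.4626].
Step 2: g^T H^(-1) g = sum_i g_i^2 / H_ii
  = (0.5269)^2/1 + (-5.0889)^2/11
  = 0.2776 + 2.3543 = 2.6319
Step 3: Objective decrease = 0.5 * g^T H^(-1) g = 1.3159


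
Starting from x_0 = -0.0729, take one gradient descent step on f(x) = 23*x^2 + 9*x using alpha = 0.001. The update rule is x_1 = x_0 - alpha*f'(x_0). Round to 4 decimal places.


We compute the gradient at x_0 and apply the update.
f'(x) = 46*x + 9
f'(-0.0729) = 46*-0.0729 + 9 = 5.6466
x_1 = -0.0729 - 0.001*5.6466 = -0.0785


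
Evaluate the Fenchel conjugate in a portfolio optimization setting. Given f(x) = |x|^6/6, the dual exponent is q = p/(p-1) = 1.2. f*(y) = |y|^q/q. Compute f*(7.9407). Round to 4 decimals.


The conjugate exponent q satisfies 1/p + 1/q = 1.
p = 6, so q = 6/(6 - 1) = 1.2
|y|^q = 7.9407^1.2 = 12.018
f*(7.9407) = 12.018 / 1.2 = 10.015


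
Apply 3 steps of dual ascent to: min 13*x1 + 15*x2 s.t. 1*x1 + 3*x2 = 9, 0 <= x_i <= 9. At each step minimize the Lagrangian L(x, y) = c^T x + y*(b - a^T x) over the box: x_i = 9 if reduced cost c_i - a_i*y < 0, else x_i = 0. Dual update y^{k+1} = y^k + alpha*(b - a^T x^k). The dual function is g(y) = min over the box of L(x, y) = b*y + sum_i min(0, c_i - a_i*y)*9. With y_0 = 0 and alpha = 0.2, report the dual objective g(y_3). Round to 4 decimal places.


Dual ascent for LP: min 13*x1 + 15*x2, 1*x1 + 3*x2 = 9, 0 <= x_i <= 9
Step 1: y^k = 0.0, reduced costs: (13.0, 15.0)
  x^k = (0.0, 0.0), subgradient = b - a^T x = 9.0
  y^{k+1} = 0.0 + 0.2*9.0 = 1.8
Step 2: y^k = 1.8, reduced costs: (11.2, 9.6)
  x^k = (0.0, 0.0), subgradient = b - a^T x = 9.0
  y^{k+1} = 1.8 + 0.2*9.0 = 3.6
Step 3: y^k = 3.6, reduced costs: (9.4, 4.2)
  x^k = (0.0, 0.0), subgradient = b - a^T x = 9.0
  y^{k+1} = 3.6 + 0.2*9.0 = 5.4
Dual objective at y_3 = 5.4: reduced costs (7.6, -1.2), box minimizer x = (0.0, 9.0)
g(y_3) = b*y + (c1 - a1*y)*x1 + (c2 - a2*y)*x2 = 9*5.4 + 7.6*0.0 + (-1.2)*9.0 = 48.6 + 0.0 - 10.8 = 37.8


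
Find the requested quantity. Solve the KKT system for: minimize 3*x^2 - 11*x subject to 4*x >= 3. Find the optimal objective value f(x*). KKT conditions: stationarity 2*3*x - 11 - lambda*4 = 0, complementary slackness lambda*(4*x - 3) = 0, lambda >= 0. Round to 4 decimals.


Step 1: Try lambda = 0 (constraint inactive).
Stationarity: 2*3*x - 11 = 0
x* = 11/(2*3) = 11/6 = 1.8333 (rounded; the exact value 11/6 is used below)
Check constraint: 4*1.8333 = 7.3332 >= 3 -- satisfied.
Step 2: Compute optimal value.
f(x*) = 3*(11/6)^2 - 11*(11/6) = -10.0833


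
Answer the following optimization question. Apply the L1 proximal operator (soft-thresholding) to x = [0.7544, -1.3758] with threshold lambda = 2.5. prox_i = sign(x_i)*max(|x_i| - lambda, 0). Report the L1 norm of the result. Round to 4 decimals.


Soft-thresholding with lambda = 2.5:
prox(0.7544) = sign(0.7544)*max(|0.7544| - 2.5, 0) = 0.0
prox(-1.3758) = sign(-1.3758)*max(|-1.3758| - 2.5, 0) = 0.0
prox(x) = [0.0, 0.0]
||prox(x)||_1 = 0.0 + 0.0 = 0.0


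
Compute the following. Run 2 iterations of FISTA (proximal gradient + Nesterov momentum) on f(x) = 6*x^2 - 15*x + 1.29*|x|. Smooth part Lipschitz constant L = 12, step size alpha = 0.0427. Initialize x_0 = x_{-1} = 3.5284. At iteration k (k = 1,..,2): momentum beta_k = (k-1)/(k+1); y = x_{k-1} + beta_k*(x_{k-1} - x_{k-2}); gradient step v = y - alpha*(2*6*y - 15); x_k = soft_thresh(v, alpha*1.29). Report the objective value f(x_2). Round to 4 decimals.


FISTA on f(x) = 6*x^2 - 15*x + 1.29*|x|
L = 12, alpha = 0.0427
Iteration 1: beta = 0.0, y = 3.5284 + 0.0*(3.5284 - 3.5284) = 3.5284
  grad(y) = 27.3408, v = y - alpha*grad = 2.3609
  prox(v) = soft_thresh(2.3609, 0.0551) = 2.3059
Iteration 2: beta = 0.3333, y = 2.3059 + 0.3333*(2.3059 - 3.5284) = 1.8984
  grad(y) = 7.7802, v = y - alpha*grad = 1.5661
  prox(v) = soft_thresh(1.5661, 0.0551) = 1.5111
f(x_2) = 6*1.5111^2 - 15*1.5111 + 1.29*|1.5111| = -7.0168


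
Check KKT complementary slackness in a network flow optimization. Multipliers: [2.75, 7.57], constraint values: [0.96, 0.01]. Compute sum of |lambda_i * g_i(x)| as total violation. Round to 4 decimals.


KKT complementary slackness check:
lambda_1 * g_1 = 2.75 * 0.96 = 2.64
lambda_2 * g_2 = 7.57 * 0.01 = 0.0757
Total violation = 2.64 + 0.0757 = 2.7157


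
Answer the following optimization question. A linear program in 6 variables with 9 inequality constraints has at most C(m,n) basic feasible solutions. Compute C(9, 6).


Each vertex corresponds to some choice of n active constraints out of m, so the number of vertices is at most C(m, n) = m! / (n!(m-n)!).
m = 9, n = 6
Numerator: 9 * 8 * 7 * 6 * 5 * 4
Denominator: 6! = 720
C(9, 6) = 84


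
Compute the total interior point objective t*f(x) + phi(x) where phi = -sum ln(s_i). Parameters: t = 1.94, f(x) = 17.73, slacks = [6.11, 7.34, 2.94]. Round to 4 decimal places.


Step 1: Compute log-barrier.
ln values: [1.8099, 1.9933, 1.0784]
phi = -(1.8099 + 1.9933 + 1.0784) = -4.8817
Step 2: Compute augmented objective.
t*f(x) = 1.94*17.73 = 34.3962
Total = 34.3962 - 4.8817 = 29.5145


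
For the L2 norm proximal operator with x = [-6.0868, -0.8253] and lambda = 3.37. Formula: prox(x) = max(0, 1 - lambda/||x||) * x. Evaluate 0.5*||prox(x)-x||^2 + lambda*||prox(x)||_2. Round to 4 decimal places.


Step 1: Compute ||x||.
||x|| = 6.1425
Step 2: Compute scaling factor.
scale = max(0, 1 - 3.37/6.1425) = 0.4514
Step 3: prox(x) = [-2.7474, -0.3725]
||prox(x)|| = 2.7725
Step 4: Proximal objective.
0.5*||prox-x||^2 = 5.6785
lambda*||prox|| = 9.3433
Total = 15.0218


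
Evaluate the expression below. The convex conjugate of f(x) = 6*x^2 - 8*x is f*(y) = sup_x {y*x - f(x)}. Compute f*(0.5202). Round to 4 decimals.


f*(y) = sup_x {y*x - a*x^2 - b*x} = sup_x {(y-b)*x - a*x^2}
FOC: (y - b) - 2a*x = 0 => x* = (y - b)/(2a)
x* = (0.5202 + 8)/(2*6) = 0.71
f*(0.5202) = (y-b)^2/(4a) = (0.5202 + 8)^2/(4*6)
= 72.5938/24 = 3.0247


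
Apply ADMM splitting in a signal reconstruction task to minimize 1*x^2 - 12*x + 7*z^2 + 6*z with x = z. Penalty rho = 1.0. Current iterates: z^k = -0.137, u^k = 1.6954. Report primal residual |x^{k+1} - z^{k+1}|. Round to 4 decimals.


ADMM iteration with rho = 1.0, z^k = -0.137, u^k = 1.6954
Step 1: x-update.
Minimize 1*x^2 - 12*x + (1.0/2)*(x + 0.137 + 1.6954)^2
FOC: (2*1 + 1.0)*x = 12 + 1.0*(-0.137 - 1.6954)
x^{k+1} = 3.3892
Step 2: z-update.
Minimize 7*z^2 + 6*z + (1.0/2)*(3.3892 - z + 1.6954)^2
FOC: (2*7 + 1.0)*z = -6 + 1.0*(3.3892 + 1.6954)
z^{k+1} = -0.061
Step 3: u-update.
u^{k+1} = 1.6954 + 3.3892 + 0.061 = 5.1456
Step 4: Primal residual = |3.3892 + 0.061| = 3.4502


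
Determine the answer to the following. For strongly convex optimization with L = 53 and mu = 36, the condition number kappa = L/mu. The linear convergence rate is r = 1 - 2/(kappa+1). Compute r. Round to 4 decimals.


Step 1: Compute the condition number.
kappa = L/mu = 53/36 = 1.4722
Step 2: Compute the convergence rate.
r = 1 - 2/(kappa + 1) = 1 - 2*mu/(L + mu) = (L - mu)/(L + mu) = 17/89 = 0.191


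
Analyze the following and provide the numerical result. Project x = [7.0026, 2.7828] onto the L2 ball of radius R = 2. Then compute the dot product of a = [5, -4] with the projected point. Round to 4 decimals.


Step 1: Compute ||x|| (intermediates to 6 decimals).
||x|| = sqrt(7.0026^2 + 2.7828^2) = 7.535276
Step 2: Project.
Since ||x|| > R, scale = R/||x|| = 2/7.535276 = 0.265418, proj(x) = scale * x
proj(x) = [1.858616, 0.738605]
Step 3: Dot product.
a^T * proj(x) = 5*1.858616 - 4*0.738605 = 6.3387


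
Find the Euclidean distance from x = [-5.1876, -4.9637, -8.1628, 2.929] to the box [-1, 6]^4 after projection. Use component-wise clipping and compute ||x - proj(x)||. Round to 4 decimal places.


Project each component onto [-1, 6].
clip(-5.1876) = -1.0, clip(-4.9637) = -1.0, clip(-8.1628) = -1.0, clip(2.929) = 2.929
Projection = [-1.0, -1.0, -1.0, 2.929]
Squared diffs: [17.536, 15.7109, 51.3057, 0.0]
Distance = sqrt(84.5526) = 9.1952


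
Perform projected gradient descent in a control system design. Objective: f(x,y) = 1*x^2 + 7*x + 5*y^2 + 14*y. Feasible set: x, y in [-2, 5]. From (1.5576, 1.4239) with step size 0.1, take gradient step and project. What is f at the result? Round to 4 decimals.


Step 1: Compute gradient at (1.5576, 1.4239).
grad_x = 2*1*1.5576 + 7 = 10.1152
grad_y = 2*5*1.4239 + 14 = 28.239
Step 2: Gradient step.
x_raw = 1.5576 - 0.1*10.1152 = 0.5461
y_raw = 1.4239 - 0.1*28.239 = -1.4
Step 3: Project onto [-2, 5].
x_proj = clip(0.5461) = 0.5461
y_proj = clip(-1.4) = -1.4
Step 4: Evaluate f.
f(0.5461, -1.4) = -5.6792


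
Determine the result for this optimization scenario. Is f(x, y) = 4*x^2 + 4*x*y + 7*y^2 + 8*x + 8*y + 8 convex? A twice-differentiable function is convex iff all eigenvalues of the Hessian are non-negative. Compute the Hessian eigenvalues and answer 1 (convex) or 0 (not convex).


The Hessian of f(x,y) = 4*x^2 + 4*x*y + 7*y^2 + 8*x + 8*y + 8 is:
H = [[8, 4], [4, 14]]
Trace = 8 + 14 = 22
Determinant = 8*14 - (4)^2 = 96
Discriminant = (22)^2 - 4*96 = 100.0
Eigenvalues: lambda_1 = 6.0, lambda_2 = 16.0
The function is convex.

1


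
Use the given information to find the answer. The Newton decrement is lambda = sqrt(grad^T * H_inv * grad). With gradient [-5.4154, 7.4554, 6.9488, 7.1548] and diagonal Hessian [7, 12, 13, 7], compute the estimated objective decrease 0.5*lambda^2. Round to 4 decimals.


Step 1: H is diagonal, so H^(-1) * g = [-0.7736, 0.6213, 0.5345, 1.0221].
Step 2: g^T H^(-1) g = sum_i g_i^2 / H_ii
  = (-5.4154)^2/7 + (7.4554)^2/12 + (6.9488)^2/13 + (7.1548)^2/7
  = 4.1895 + 4.6319 + 3.7143 + 7.313 = 19.8487
Step 3: Objective decrease = 0.5 * g^T H^(-1) g = 9.9244


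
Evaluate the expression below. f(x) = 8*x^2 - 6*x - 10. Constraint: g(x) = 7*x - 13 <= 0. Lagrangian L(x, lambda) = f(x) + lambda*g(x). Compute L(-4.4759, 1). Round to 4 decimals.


Step 1: Evaluate f(x).
f(-4.4759) = 8*(-4.4759)^2 - 6*(-4.4759) - 10 = 177.1248
Step 2: Evaluate g(x).
g(-4.4759) = 7*-4.4759 - 13 = -44.3313
Step 3: Compute Lagrangian.
L = 177.1248 + 1*-44.3313 = 132.7935
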